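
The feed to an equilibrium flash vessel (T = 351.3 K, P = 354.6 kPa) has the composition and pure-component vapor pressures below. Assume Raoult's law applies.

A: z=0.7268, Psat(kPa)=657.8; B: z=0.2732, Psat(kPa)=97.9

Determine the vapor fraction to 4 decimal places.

ψ = 0.6845

Raoult's law: Kᵢ = Pᵢˢᵃᵗ/P = Pᵢˢᵃᵗ/354.6.
  K_A = 657.8/354.6 = 1.855048, K_B = 97.9/354.6 = 0.276086
Binary case is linear: z₁(K₁−1)(1+ψ(K₂−1)) + z₂(K₂−1)(1+ψ(K₁−1)) = 0
⇒ ψ = [z₁(K₁−1)+z₂(K₂−1)] / [−(K₁−1)(K₂−1)] = 0.42368/0.61898 = 0.6845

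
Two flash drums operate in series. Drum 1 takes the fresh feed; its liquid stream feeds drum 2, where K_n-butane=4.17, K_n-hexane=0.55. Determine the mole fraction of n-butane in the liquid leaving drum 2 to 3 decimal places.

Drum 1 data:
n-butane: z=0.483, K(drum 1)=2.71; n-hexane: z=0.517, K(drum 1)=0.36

x_n-butane (drum 2) = 0.124

Drum 1:
Material balance + equilibrium reduce to Σ zᵢ(Kᵢ−1)/(1+ψ₁(Kᵢ−1)) = 0.
g(0) = ΣzᵢKᵢ − 1 = 0.495 and g(1) = 1 − Σzᵢ/Kᵢ = -0.614, so a root lies in (0, 1).
Binary case is linear: z₁(K₁−1)(1+ψ₁(K₂−1)) + z₂(K₂−1)(1+ψ₁(K₁−1)) = 0
⇒ ψ₁ = [z₁(K₁−1)+z₂(K₂−1)] / [−(K₁−1)(K₂−1)] = 0.4950/1.0944 = 0.452
Drum-1 compositions:
  n-butane: x = 0.272, y = 0.738
  n-hexane: x = 0.728, y = 0.262
Drum-2 feed = drum-1 liquid: z₂ = (0.2723, 0.7277).
Drum 2:
Binary case is linear: z₁(K₁−1)(1+ψ₂(K₂−1)) + z₂(K₂−1)(1+ψ₂(K₁−1)) = 0
⇒ ψ₂ = [z₁(K₁−1)+z₂(K₂−1)] / [−(K₁−1)(K₂−1)] = 0.5359/1.4265 = 0.376
  n-butane: x = 0.124, y = 0.518
  n-hexane: x = 0.876, y = 0.482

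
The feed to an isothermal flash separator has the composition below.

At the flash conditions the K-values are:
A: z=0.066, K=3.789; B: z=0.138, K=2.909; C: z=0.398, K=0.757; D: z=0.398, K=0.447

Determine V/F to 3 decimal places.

Rachford–Rice: g(V/F) = Σ zᵢ(Kᵢ−1)/(1+V/F(Kᵢ−1)) = 0.
Check two-phase: ΣzᵢKᵢ = 1.131 > 1 and Σzᵢ/Kᵢ = 1.481 > 1, so g(0) = 0.131 > 0 and g(1) = -0.481 < 0.
Newton iteration, V/F⁰ = 0.5:
  V/F = 0.500: g = -0.2026, g' = -0.484 → V/F = 0.081
  V/F = 0.081: g = 0.0488, g' = -0.875 → V/F = 0.137
  V/F = 0.137: g = 0.0036, g' = -0.752 → V/F = 0.142
Converged at V/F = 0.142.

V/F = 0.142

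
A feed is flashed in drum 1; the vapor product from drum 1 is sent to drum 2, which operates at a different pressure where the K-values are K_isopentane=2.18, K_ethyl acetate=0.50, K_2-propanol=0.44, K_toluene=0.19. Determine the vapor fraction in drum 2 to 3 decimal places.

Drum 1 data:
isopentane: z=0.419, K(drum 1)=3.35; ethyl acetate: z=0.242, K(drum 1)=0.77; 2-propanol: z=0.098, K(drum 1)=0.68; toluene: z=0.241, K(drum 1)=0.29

Drum 1:
Newton–Raphson from ψ₁ = 0.5:
  ψ₁ = 0.500: g = 0.0872, g' = -0.812 → ψ₁ = 0.607
  ψ₁ = 0.607: g = 0.0011, g' = -0.801 → ψ₁ = 0.609
Converged at ψ₁ = 0.609.
Drum-1 compositions:
  isopentane: x = 0.172, y = 0.577
  ethyl acetate: x = 0.281, y = 0.217
  2-propanol: x = 0.122, y = 0.083
  toluene: x = 0.425, y = 0.123
Drum-2 feed = drum-1 vapor: z₂ = (0.5774, 0.2167, 0.0828, 0.1231).
Drum 2:
Material balance + equilibrium reduce to Σ zᵢ(Kᵢ−1)/(1+ψ₂(Kᵢ−1)) = 0.
Feasibility: ΣzᵢKᵢ = 1.427, Σzᵢ/Kᵢ = 1.534 — both > 1, two phases present.
Newton iteration, ψ₂⁰ = 0.5:
  ψ₂ = 0.500: g = 0.0521, g' = -0.693 → ψ₂ = 0.575
  ψ₂ = 0.575: g = -0.0013, g' = -0.732 → ψ₂ = 0.573
Converged at ψ₂ = 0.573.
  isopentane: x = 0.344, y = 0.751
  ethyl acetate: x = 0.304, y = 0.152
  2-propanol: x = 0.122, y = 0.054
  toluene: x = 0.230, y = 0.044

V/F (drum 2) = 0.573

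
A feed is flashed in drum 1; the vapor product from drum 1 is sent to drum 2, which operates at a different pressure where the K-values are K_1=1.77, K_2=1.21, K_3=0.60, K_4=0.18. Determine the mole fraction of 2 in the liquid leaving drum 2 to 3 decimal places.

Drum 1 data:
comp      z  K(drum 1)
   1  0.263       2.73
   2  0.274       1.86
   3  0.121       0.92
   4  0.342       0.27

x_2 (drum 2) = 0.319

Drum 1:
Newton iteration, ψ₁⁰ = 0.5:
  ψ₁ = 0.500: g = 0.0055, g' = -0.778 → ψ₁ = 0.507
Converged at ψ₁ = 0.507.
Drum-1 compositions:
  1: x = 0.140, y = 0.382
  2: x = 0.191, y = 0.355
  3: x = 0.126, y = 0.116
  4: x = 0.543, y = 0.147
Drum-2 feed = drum-1 vapor: z₂ = (0.3825, 0.3549, 0.1160, 0.1466).
Drum 2:
Material balance + equilibrium reduce to Σ zᵢ(Kᵢ−1)/(1+ψ₂(Kᵢ−1)) = 0.
Feasibility: ΣzᵢKᵢ = 1.202, Σzᵢ/Kᵢ = 1.517 — both > 1, two phases present.
Newton–Raphson from ψ₂ = 0.38:
  ψ₂ = 0.380: g = 0.0675, g' = -0.383 → ψ₂ = 0.556
  ψ₂ = 0.556: g = -0.0078, g' = -0.488 → ψ₂ = 0.540
Converged at ψ₂ = 0.540.
  1: x = 0.270, y = 0.478
  2: x = 0.319, y = 0.386
  3: x = 0.148, y = 0.089
  4: x = 0.263, y = 0.047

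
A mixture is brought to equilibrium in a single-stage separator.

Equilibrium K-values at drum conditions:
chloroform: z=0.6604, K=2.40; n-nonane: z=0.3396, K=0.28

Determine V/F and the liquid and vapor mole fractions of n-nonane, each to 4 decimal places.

V/F = 0.6747, x_n-nonane = 0.6604, y_n-nonane = 0.1849

Newton–Raphson from V/F = 0.5:
  V/F = 0.5000: g = 0.16181, g' = -0.8777 → V/F = 0.6844
  V/F = 0.6844: g = -0.00985, g' = -1.0218 → V/F = 0.6747
Converged at V/F = 0.6747.
Compositions from xᵢ = zᵢ/(1+V/F(Kᵢ−1)), yᵢ = Kᵢxᵢ:
  chloroform: x = 0.3396, y = 0.8151
  n-nonane: x = 0.6604, y = 0.1849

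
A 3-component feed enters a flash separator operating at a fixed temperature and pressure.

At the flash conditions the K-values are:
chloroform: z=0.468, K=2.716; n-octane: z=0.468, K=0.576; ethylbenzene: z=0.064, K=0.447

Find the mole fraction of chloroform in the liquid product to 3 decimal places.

Let β = V/F and solve Σ zᵢ(Kᵢ−1)/(1+β(Kᵢ−1)) = 0.
Check two-phase: ΣzᵢKᵢ = 1.569 > 1 and Σzᵢ/Kᵢ = 1.128 > 1, so g(0) = 0.569 > 0 and g(1) = -0.128 < 0.
Newton–Raphson from β = 0.5:
  β = 0.500: g = 0.1315, g' = -0.572 → β = 0.730
  β = 0.730: g = 0.0098, g' = -0.503 → β = 0.749
Converged at β = 0.749.
Compositions from xᵢ = zᵢ/(1+β(Kᵢ−1)), yᵢ = Kᵢxᵢ:
  chloroform: x = 0.205, y = 0.556
  n-octane: x = 0.686, y = 0.395
  ethylbenzene: x = 0.109, y = 0.049

x_chloroform = 0.205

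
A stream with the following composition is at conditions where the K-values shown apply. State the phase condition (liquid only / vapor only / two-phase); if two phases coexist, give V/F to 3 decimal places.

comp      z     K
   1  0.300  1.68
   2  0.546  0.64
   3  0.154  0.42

liquid only

ΣzᵢKᵢ = 0.918; Σzᵢ/Kᵢ = 1.398.
Since ΣzᵢKᵢ < 1 the mixture is below its bubble point — single liquid phase.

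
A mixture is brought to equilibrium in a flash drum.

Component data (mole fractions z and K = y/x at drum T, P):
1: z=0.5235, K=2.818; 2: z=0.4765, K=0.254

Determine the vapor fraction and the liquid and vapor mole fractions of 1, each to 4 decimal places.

ψ = 0.4396, x_1 = 0.2910, y_1 = 0.8199

Binary case is linear: z₁(K₁−1)(1+ψ(K₂−1)) + z₂(K₂−1)(1+ψ(K₁−1)) = 0
⇒ ψ = [z₁(K₁−1)+z₂(K₂−1)] / [−(K₁−1)(K₂−1)] = 0.59625/1.35623 = 0.4396
Compositions from xᵢ = zᵢ/(1+ψ(Kᵢ−1)), yᵢ = Kᵢxᵢ:
  1: x = 0.2910, y = 0.8199
  2: x = 0.7090, y = 0.1801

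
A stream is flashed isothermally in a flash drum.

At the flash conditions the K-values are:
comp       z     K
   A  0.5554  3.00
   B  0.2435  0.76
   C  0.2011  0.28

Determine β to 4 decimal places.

β = 0.8143

Rachford–Rice: g(β) = Σ zᵢ(Kᵢ−1)/(1+β(Kᵢ−1)) = 0.
g(0) = ΣzᵢKᵢ − 1 = 0.9076 and g(1) = 1 − Σzᵢ/Kᵢ = -0.2237, so a root lies in (0, 1).
Newton iteration, β⁰ = 0.64:
  β = 0.6400: g = 0.14962, g' = -0.8055 → β = 0.8257
  β = 0.8257: g = -0.01105, g' = -0.9719 → β = 0.8144
  β = 0.8144: g = -0.00011, g' = -0.9524 → β = 0.8143
Converged at β = 0.8143.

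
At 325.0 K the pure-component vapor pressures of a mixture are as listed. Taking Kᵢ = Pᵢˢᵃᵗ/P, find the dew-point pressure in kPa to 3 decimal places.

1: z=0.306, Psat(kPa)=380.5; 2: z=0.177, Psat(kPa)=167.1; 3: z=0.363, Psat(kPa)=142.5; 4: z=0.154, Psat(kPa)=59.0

At the dew point ψ → 1, so Σzᵢ/Kᵢ = 1 with Kᵢ = Pᵢˢᵃᵗ/P ⇒ 1/P = Σzᵢ/Pᵢˢᵃᵗ.
1/P = 0.306/380.5 + 0.177/167.1 + 0.363/142.5 + 0.154/59.0 = 0.007021 ⇒ P = 142.430 kPa

Pdew = 142.430 kPa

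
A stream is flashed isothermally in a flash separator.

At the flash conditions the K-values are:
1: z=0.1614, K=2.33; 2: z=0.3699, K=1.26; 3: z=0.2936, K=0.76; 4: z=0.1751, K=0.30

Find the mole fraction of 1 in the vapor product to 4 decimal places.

Material balance + equilibrium reduce to Σ zᵢ(Kᵢ−1)/(1+V/F(Kᵢ−1)) = 0.
Check two-phase: ΣzᵢKᵢ = 1.1178 > 1 and Σzᵢ/Kᵢ = 1.3328 > 1, so g(0) = 0.1178 > 0 and g(1) = -0.3328 < 0.
Iterate (Newton) starting at V/F = 0.46:
  V/F = 0.4600: g = -0.04091, g' = -0.3379 → V/F = 0.3389
  V/F = 0.3389: g = -0.00105, g' = -0.3243 → V/F = 0.3357
Converged at V/F = 0.3357.
Compositions from xᵢ = zᵢ/(1+V/F(Kᵢ−1)), yᵢ = Kᵢxᵢ:
  1: x = 0.1116, y = 0.2600
  2: x = 0.3402, y = 0.4287
  3: x = 0.3193, y = 0.2427
  4: x = 0.2289, y = 0.0687

y_1 = 0.2600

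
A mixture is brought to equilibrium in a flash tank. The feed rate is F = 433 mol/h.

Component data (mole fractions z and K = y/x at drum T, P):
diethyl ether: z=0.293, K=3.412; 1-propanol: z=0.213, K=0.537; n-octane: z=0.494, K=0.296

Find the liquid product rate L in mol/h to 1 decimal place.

Newton iteration, V/F⁰ = 0.5:
  V/F = 0.500: g = -0.3447, g' = -1.011 → V/F = 0.159
  V/F = 0.159: g = 0.0128, g' = -1.254 → V/F = 0.169
Converged at V/F = 0.169.
Then V = V/F·F = 0.1693·433 = 73.3 mol/h and L = F − V = 359.7 mol/h.

L = 359.7 mol/h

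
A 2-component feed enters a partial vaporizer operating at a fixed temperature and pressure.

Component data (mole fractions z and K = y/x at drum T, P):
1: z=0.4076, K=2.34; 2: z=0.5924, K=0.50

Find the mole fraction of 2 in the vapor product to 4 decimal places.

y_2 = 0.3641

Binary case is linear: z₁(K₁−1)(1+ψ(K₂−1)) + z₂(K₂−1)(1+ψ(K₁−1)) = 0
⇒ ψ = [z₁(K₁−1)+z₂(K₂−1)] / [−(K₁−1)(K₂−1)] = 0.24998/0.67000 = 0.3731
Compositions from xᵢ = zᵢ/(1+ψ(Kᵢ−1)), yᵢ = Kᵢxᵢ:
  1: x = 0.2717, y = 0.6359
  2: x = 0.7283, y = 0.3641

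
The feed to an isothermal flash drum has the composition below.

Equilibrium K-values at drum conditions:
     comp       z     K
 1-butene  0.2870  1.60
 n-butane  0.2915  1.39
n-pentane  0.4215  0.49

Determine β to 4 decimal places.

β = 0.2767

Material balance + equilibrium reduce to Σ zᵢ(Kᵢ−1)/(1+β(Kᵢ−1)) = 0.
Feasibility: ΣzᵢKᵢ = 1.0709, Σzᵢ/Kᵢ = 1.2493 — both > 1, two phases present.
Newton–Raphson from β = 0.5:
  β = 0.5000: g = -0.06095, g' = -0.2897 → β = 0.2896
  β = 0.2896: g = -0.00337, g' = -0.2617 → β = 0.2768
  β = 0.2768: g = -0.00001, g' = -0.2607 → β = 0.2767
Converged at β = 0.2767.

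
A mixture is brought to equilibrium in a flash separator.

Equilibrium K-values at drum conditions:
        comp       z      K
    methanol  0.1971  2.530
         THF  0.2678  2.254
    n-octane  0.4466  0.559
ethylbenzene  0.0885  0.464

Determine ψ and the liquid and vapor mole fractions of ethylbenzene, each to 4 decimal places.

ψ = 0.6233, x_ethylbenzene = 0.1329, y_ethylbenzene = 0.0617

Let ψ = V/F and solve Σ zᵢ(Kᵢ−1)/(1+ψ(Kᵢ−1)) = 0.
Check two-phase: ΣzᵢKᵢ = 1.3930 > 1 and Σzᵢ/Kᵢ = 1.1864 > 1, so g(0) = 0.3930 > 0 and g(1) = -0.1864 < 0.
Iterate (Newton) starting at ψ = 0.5:
  ψ = 0.5000: g = 0.05980, g' = -0.4976 → ψ = 0.6202
  ψ = 0.6202: g = 0.00150, g' = -0.4763 → ψ = 0.6233
Converged at ψ = 0.6233.
Compositions from xᵢ = zᵢ/(1+ψ(Kᵢ−1)), yᵢ = Kᵢxᵢ:
  methanol: x = 0.1009, y = 0.2552
  THF: x = 0.1503, y = 0.3388
  n-octane: x = 0.6159, y = 0.3443
  ethylbenzene: x = 0.1329, y = 0.0617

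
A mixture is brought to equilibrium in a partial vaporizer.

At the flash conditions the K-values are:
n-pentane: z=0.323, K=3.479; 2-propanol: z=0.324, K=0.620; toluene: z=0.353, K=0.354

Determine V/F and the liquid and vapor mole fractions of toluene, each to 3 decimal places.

V/F = 0.341, x_toluene = 0.453, y_toluene = 0.160

Material balance + equilibrium reduce to Σ zᵢ(Kᵢ−1)/(1+V/F(Kᵢ−1)) = 0.
Feasibility: ΣzᵢKᵢ = 1.450, Σzᵢ/Kᵢ = 1.613 — both > 1, two phases present.
Newton–Raphson from V/F = 0.5:
  V/F = 0.500: g = -0.1313, g' = -0.789 → V/F = 0.333
  V/F = 0.333: g = 0.0067, g' = -0.896 → V/F = 0.341
Converged at V/F = 0.341.
Compositions from xᵢ = zᵢ/(1+V/F(Kᵢ−1)), yᵢ = Kᵢxᵢ:
  n-pentane: x = 0.175, y = 0.609
  2-propanol: x = 0.372, y = 0.231
  toluene: x = 0.453, y = 0.160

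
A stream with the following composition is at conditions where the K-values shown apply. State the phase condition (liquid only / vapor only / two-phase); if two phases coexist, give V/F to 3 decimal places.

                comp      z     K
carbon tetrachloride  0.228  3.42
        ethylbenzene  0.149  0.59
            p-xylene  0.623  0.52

two-phase, V/F = 0.170

ΣzᵢKᵢ = 1.192; Σzᵢ/Kᵢ = 1.517.
Both exceed 1, so a two-phase solution exists.
Iterate (Newton) starting at ψ = 0.5:
  ψ = 0.500: g = -0.2207, g' = -0.562 → ψ = 0.107
  ψ = 0.107: g = 0.0591, g' = -1.029 → ψ = 0.164
  ψ = 0.164: g = 0.0045, g' = -0.881 → ψ = 0.170
Converged at ψ = 0.170.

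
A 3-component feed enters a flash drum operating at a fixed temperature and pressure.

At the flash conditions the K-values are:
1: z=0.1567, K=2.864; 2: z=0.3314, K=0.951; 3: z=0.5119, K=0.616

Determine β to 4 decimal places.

Let β = V/F and solve Σ zᵢ(Kᵢ−1)/(1+β(Kᵢ−1)) = 0.
Feasibility: ΣzᵢKᵢ = 1.0793, Σzᵢ/Kᵢ = 1.2342 — both > 1, two phases present.
Newton–Raphson from β = 0.37:
  β = 0.3700: g = -0.07280, g' = -0.2941 → β = 0.1225
  β = 0.1225: g = 0.01520, g' = -0.4448 → β = 0.1566
  β = 0.1566: g = 0.00057, g' = -0.4124 → β = 0.1580
Converged at β = 0.1580.

β = 0.1580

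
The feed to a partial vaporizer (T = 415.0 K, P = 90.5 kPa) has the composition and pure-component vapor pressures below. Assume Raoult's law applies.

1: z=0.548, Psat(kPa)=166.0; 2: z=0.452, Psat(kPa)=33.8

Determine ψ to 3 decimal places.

Raoult's law: Kᵢ = Pᵢˢᵃᵗ/P = Pᵢˢᵃᵗ/90.5.
  K_1 = 166.0/90.5 = 1.83425, K_2 = 33.8/90.5 = 0.37348
Let ψ = V/F and solve Σ zᵢ(Kᵢ−1)/(1+ψ(Kᵢ−1)) = 0.
g(0) = ΣzᵢKᵢ − 1 = 0.174 and g(1) = 1 − Σzᵢ/Kᵢ = -0.509, so a root lies in (0, 1).
Binary case is linear: z₁(K₁−1)(1+ψ(K₂−1)) + z₂(K₂−1)(1+ψ(K₁−1)) = 0
⇒ ψ = [z₁(K₁−1)+z₂(K₂−1)] / [−(K₁−1)(K₂−1)] = 0.1740/0.5227 = 0.333

ψ = 0.333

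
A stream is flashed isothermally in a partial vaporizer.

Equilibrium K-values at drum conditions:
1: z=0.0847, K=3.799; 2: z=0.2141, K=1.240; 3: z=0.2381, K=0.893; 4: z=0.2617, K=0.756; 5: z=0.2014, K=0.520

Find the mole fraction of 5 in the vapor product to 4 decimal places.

Iterate (Newton) starting at ψ = 0.5:
  ψ = 0.5000: g = -0.08216, g' = -0.2287 → ψ = 0.1407
  ψ = 0.1407: g = 0.02413, g' = -0.4260 → ψ = 0.1973
  ψ = 0.1973: g = 0.00188, g' = -0.3633 → ψ = 0.2025
  ψ = 0.2025: g = 0.00001, g' = -0.3585 → ψ = 0.2026
Converged at ψ = 0.2026.
Compositions from xᵢ = zᵢ/(1+ψ(Kᵢ−1)), yᵢ = Kᵢxᵢ:
  1: x = 0.0541, y = 0.2054
  2: x = 0.2042, y = 0.2532
  3: x = 0.2434, y = 0.2173
  4: x = 0.2753, y = 0.2081
  5: x = 0.2231, y = 0.1160

y_5 = 0.1160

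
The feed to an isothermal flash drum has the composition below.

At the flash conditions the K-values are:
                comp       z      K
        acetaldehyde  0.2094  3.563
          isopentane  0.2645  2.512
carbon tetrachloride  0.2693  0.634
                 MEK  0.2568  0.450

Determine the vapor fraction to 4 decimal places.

ψ = 0.7411

Rachford–Rice: g(ψ) = Σ zᵢ(Kᵢ−1)/(1+ψ(Kᵢ−1)) = 0.
g(0) = ΣzᵢKᵢ − 1 = 0.6968 and g(1) = 1 − Σzᵢ/Kᵢ = -0.1595, so a root lies in (0, 1).
Newton–Raphson from ψ = 0.5:
  ψ = 0.5000: g = 0.14753, g' = -0.6622 → ψ = 0.7228
  ψ = 0.7228: g = 0.01079, g' = -0.5878 → ψ = 0.7411
Converged at ψ = 0.7411.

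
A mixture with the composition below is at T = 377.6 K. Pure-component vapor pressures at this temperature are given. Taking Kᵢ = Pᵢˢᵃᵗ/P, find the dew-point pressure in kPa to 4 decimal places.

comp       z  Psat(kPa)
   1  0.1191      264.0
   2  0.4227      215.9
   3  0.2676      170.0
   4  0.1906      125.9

At the dew point ψ → 1, so Σzᵢ/Kᵢ = 1 with Kᵢ = Pᵢˢᵃᵗ/P ⇒ 1/P = Σzᵢ/Pᵢˢᵃᵗ.
1/P = 0.1191/264.0 + 0.4227/215.9 + 0.2676/170.0 + 0.1906/125.9 = 0.0054970 ⇒ P = 181.9173 kPa

Pdew = 181.9173 kPa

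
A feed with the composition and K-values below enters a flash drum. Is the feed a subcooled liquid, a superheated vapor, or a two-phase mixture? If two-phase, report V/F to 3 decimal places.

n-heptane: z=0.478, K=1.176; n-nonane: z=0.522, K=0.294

ΣzᵢKᵢ = 0.716; Σzᵢ/Kᵢ = 2.182.
Since ΣzᵢKᵢ < 1 the mixture is below its bubble point — single liquid phase.

subcooled liquid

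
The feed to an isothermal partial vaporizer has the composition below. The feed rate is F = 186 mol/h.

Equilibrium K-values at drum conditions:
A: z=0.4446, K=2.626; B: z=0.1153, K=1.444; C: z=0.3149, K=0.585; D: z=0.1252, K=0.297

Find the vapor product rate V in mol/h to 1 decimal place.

Iterate (Newton) starting at ψ = 0.5:
  ψ = 0.5000: g = 0.14001, g' = -0.6063 → ψ = 0.7309
  ψ = 0.7309: g = 0.00035, g' = -0.6319 → ψ = 0.7315
Converged at ψ = 0.7315.
Then V = ψ·F = 0.7315·186 = 136.1 mol/h and L = F − V = 49.9 mol/h.

V = 136.1 mol/h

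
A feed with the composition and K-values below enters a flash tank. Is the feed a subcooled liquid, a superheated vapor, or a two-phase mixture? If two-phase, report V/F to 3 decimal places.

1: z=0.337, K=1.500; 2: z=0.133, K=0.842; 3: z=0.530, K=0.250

ΣzᵢKᵢ = 0.750; Σzᵢ/Kᵢ = 2.503.
Since ΣzᵢKᵢ < 1 the mixture is below its bubble point — single liquid phase.

subcooled liquid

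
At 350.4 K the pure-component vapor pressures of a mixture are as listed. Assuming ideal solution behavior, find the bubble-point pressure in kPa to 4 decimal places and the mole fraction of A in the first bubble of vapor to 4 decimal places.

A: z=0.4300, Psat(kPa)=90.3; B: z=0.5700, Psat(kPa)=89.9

Pbub = 90.0720 kPa, y_A = 0.4311

At the bubble point ψ → 0, so ΣzᵢKᵢ = 1 with Kᵢ = Pᵢˢᵃᵗ/P ⇒ P = ΣzᵢPᵢˢᵃᵗ.
P = 0.4300·90.3 + 0.5700·89.9 = 90.0720 kPa
yᵢ = zᵢPᵢˢᵃᵗ/P ⇒ y_A = 0.4300·90.3/90.0720 = 0.4311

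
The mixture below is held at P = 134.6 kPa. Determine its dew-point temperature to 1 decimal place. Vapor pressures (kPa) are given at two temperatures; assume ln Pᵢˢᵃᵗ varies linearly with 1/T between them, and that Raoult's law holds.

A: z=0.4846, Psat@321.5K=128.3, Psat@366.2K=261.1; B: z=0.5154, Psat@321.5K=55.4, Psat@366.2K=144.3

T = 348.8 K

Dew-point temperature: Σzᵢ·P/Pᵢˢᵃᵗ(T) = 1. Interpolate ln Pᵢˢᵃᵗ = aᵢ + bᵢ/T.
  T = 321.5 K: ΣzᵢP/Pᵢˢᵃᵗ = 1.7606
  T = 366.2 K: ΣzᵢP/Pᵢˢᵃᵗ = 0.7306
  T = 343.9 K: ΣzᵢP/Pᵢˢᵃᵗ = 1.0993
  T = 355.0 K: ΣzᵢP/Pᵢˢᵃᵗ = 0.8909
  T = 349.4 K: ΣzᵢP/Pᵢˢᵃᵗ = 0.9888
  T = 346.6 K: ΣzᵢP/Pᵢˢᵃᵗ = 1.0431
Interpolating between 346.6 K and 349.4 K gives T ≈ 348.8 K.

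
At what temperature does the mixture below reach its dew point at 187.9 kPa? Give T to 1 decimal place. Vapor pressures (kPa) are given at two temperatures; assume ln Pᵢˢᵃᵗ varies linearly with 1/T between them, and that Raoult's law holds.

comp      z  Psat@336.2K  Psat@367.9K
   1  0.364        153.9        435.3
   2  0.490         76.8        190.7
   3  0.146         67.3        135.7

Dew-point temperature: Σzᵢ·P/Pᵢˢᵃᵗ(T) = 1. Interpolate ln Pᵢˢᵃᵗ = aᵢ + bᵢ/T.
  T = 336.2 K: ΣzᵢP/Pᵢˢᵃᵗ = 2.0509
  T = 367.9 K: ΣzᵢP/Pᵢˢᵃᵗ = 0.8421
  T = 352.0 K: ΣzᵢP/Pᵢˢᵃᵗ = 1.2879
  T = 359.9 K: ΣzᵢP/Pᵢˢᵃᵗ = 1.0375
  T = 363.9 K: ΣzᵢP/Pᵢˢᵃᵗ = 0.9336
  T = 361.9 K: ΣzᵢP/Pᵢˢᵃᵗ = 0.9839
Interpolating between 359.9 K and 361.9 K gives T ≈ 361.3 K.

T = 361.3 K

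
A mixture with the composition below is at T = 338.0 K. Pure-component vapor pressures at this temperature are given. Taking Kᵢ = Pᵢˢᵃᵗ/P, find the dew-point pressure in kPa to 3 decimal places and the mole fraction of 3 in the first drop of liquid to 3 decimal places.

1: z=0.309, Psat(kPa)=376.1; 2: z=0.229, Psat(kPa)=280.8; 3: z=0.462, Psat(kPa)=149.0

At the dew point ψ → 1, so Σzᵢ/Kᵢ = 1 with Kᵢ = Pᵢˢᵃᵗ/P ⇒ 1/P = Σzᵢ/Pᵢˢᵃᵗ.
1/P = 0.309/376.1 + 0.229/280.8 + 0.462/149.0 = 0.004738 ⇒ P = 211.069 kPa
xᵢ = zᵢP/Pᵢˢᵃᵗ ⇒ x_3 = 0.462·211.069/149.0 = 0.654

Pdew = 211.069 kPa, x_3 = 0.654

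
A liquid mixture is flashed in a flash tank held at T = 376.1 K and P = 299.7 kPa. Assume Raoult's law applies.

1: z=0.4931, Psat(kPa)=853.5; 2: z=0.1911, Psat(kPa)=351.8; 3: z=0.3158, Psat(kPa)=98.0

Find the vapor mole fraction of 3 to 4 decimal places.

Raoult's law: Kᵢ = Pᵢˢᵃᵗ/P = Pᵢˢᵃᵗ/299.7.
  K_1 = 853.5/299.7 = 2.847848, K_2 = 351.8/299.7 = 1.173841, K_3 = 98.0/299.7 = 0.326994
Newton iteration, ψ⁰ = 0.6:
  ψ = 0.6000: g = 0.10570, g' = -0.7858 → ψ = 0.7345
  ψ = 0.7345: g = -0.00431, g' = -0.8669 → ψ = 0.7295
Converged at ψ = 0.7295.
Compositions from xᵢ = zᵢ/(1+ψ(Kᵢ−1)), yᵢ = Kᵢxᵢ:
  1: x = 0.2100, y = 0.5981
  2: x = 0.1696, y = 0.1991
  3: x = 0.6204, y = 0.2029

y_3 = 0.2029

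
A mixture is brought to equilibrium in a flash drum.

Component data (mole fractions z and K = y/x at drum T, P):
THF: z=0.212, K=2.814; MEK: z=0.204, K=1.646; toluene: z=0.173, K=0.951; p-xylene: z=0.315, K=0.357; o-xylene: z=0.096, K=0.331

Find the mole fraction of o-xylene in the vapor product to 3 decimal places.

Let ψ = V/F and solve Σ zᵢ(Kᵢ−1)/(1+ψ(Kᵢ−1)) = 0.
Check two-phase: ΣzᵢKᵢ = 1.241 > 1 and Σzᵢ/Kᵢ = 1.554 > 1, so g(0) = 0.241 > 0 and g(1) = -0.554 < 0.
Iterate (Newton) starting at ψ = 0.42:
  ψ = 0.420: g = -0.0535, g' = -0.605 → ψ = 0.332
Converged at ψ = 0.332.
Compositions from xᵢ = zᵢ/(1+ψ(Kᵢ−1)), yᵢ = Kᵢxᵢ:
  THF: x = 0.132, y = 0.372
  MEK: x = 0.168, y = 0.277
  toluene: x = 0.176, y = 0.167
  p-xylene: x = 0.400, y = 0.143
  o-xylene: x = 0.123, y = 0.041

y_o-xylene = 0.041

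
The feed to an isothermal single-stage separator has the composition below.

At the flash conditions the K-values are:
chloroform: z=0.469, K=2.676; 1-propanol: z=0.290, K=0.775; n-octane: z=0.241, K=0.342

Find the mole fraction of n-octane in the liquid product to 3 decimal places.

x_n-octane = 0.439

Material balance + equilibrium reduce to Σ zᵢ(Kᵢ−1)/(1+ψ(Kᵢ−1)) = 0.
Check two-phase: ΣzᵢKᵢ = 1.562 > 1 and Σzᵢ/Kᵢ = 1.254 > 1, so g(0) = 0.562 > 0 and g(1) = -0.254 < 0.
Newton–Raphson from ψ = 0.5:
  ψ = 0.500: g = 0.1178, g' = -0.640 → ψ = 0.684
  ψ = 0.684: g = 0.0008, g' = -0.651 → ψ = 0.685
Converged at ψ = 0.685.
Compositions from xᵢ = zᵢ/(1+ψ(Kᵢ−1)), yᵢ = Kᵢxᵢ:
  chloroform: x = 0.218, y = 0.584
  1-propanol: x = 0.343, y = 0.266
  n-octane: x = 0.439, y = 0.150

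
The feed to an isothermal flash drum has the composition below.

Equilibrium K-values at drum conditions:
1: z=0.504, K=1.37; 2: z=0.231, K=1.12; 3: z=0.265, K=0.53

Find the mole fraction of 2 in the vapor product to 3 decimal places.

y_2 = 0.241

Rachford–Rice: g(ψ) = Σ zᵢ(Kᵢ−1)/(1+ψ(Kᵢ−1)) = 0.
g(0) = ΣzᵢKᵢ − 1 = 0.090 and g(1) = 1 − Σzᵢ/Kᵢ = -0.074, so a root lies in (0, 1).
Newton–Raphson from ψ = 0.46:
  ψ = 0.460: g = 0.0267, g' = -0.149 → ψ = 0.640
  ψ = 0.640: g = -0.0016, g' = -0.168 → ψ = 0.630
Converged at ψ = 0.630.
Compositions from xᵢ = zᵢ/(1+ψ(Kᵢ−1)), yᵢ = Kᵢxᵢ:
  1: x = 0.409, y = 0.560
  2: x = 0.215, y = 0.241
  3: x = 0.377, y = 0.200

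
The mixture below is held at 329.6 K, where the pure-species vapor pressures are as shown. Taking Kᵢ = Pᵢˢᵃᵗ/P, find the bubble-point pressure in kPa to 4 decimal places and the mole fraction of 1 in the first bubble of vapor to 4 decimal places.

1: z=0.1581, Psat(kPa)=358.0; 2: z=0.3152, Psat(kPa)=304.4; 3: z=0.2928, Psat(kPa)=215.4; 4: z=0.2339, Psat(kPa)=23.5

At the bubble point ψ → 0, so ΣzᵢKᵢ = 1 with Kᵢ = Pᵢˢᵃᵗ/P ⇒ P = ΣzᵢPᵢˢᵃᵗ.
P = 0.1581·358.0 + 0.3152·304.4 + 0.2928·215.4 + 0.2339·23.5 = 221.1124 kPa
yᵢ = zᵢPᵢˢᵃᵗ/P ⇒ y_1 = 0.1581·358.0/221.1124 = 0.2560

Pbub = 221.1124 kPa, y_1 = 0.2560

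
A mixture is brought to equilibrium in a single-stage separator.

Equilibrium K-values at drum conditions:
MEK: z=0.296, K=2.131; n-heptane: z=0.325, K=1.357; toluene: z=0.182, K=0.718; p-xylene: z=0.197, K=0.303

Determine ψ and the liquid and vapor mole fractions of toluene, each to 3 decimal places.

Let ψ = V/F and solve Σ zᵢ(Kᵢ−1)/(1+ψ(Kᵢ−1)) = 0.
Feasibility: ΣzᵢKᵢ = 1.262, Σzᵢ/Kᵢ = 1.282 — both > 1, two phases present.
Newton iteration, ψ⁰ = 0.5:
  ψ = 0.500: g = 0.0418, g' = -0.429 → ψ = 0.597
  ψ = 0.597: g = -0.0015, g' = -0.465 → ψ = 0.594
Converged at ψ = 0.594.
Compositions from xᵢ = zᵢ/(1+ψ(Kᵢ−1)), yᵢ = Kᵢxᵢ:
  MEK: x = 0.177, y = 0.377
  n-heptane: x = 0.268, y = 0.364
  toluene: x = 0.219, y = 0.157
  p-xylene: x = 0.336, y = 0.102

ψ = 0.594, x_toluene = 0.219, y_toluene = 0.157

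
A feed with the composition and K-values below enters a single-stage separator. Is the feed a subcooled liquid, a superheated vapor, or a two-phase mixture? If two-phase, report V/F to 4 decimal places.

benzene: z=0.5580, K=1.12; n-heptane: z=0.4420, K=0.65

subcooled liquid

ΣzᵢKᵢ = 0.9123; Σzᵢ/Kᵢ = 1.1782.
Since ΣzᵢKᵢ < 1 the mixture is below its bubble point — single liquid phase.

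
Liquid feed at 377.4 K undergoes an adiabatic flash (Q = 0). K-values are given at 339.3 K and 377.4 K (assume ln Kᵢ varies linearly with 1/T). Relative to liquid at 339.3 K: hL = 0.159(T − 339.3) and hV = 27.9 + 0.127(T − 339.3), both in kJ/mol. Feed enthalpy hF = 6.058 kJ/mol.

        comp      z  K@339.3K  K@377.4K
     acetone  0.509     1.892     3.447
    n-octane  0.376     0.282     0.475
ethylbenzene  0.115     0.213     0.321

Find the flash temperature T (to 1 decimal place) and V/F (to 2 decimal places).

T = 342.0 K, V/F = 0.20

Adiabatic flash: solve Rachford–Rice at each trial T, then check hF = ψ·hV(T) + (1−ψ)·hL(T).
  T = 339.3 K: K = (1.892, 0.282, 0.213), RR gives ψ = 0.143, H_out = 3.982 kJ/mol
  T = 377.4 K: K = (3.447, 0.475, 0.321), RR gives ψ = 0.698, H_out = 24.679 kJ/mol
  T = 358.4 K: K = (2.597, 0.371, 0.264), RR gives ψ = 0.469, H_out = 15.848 kJ/mol
  T = 348.9 K: K = (2.228, 0.325, 0.238), RR gives ψ = 0.332, H_out = 10.677 kJ/mol
  T = 344.1 K: K = (2.056, 0.303, 0.225), RR gives ψ = 0.246, H_out = 7.596 kJ/mol
  T = 341.7 K: K = (1.973, 0.292, 0.219), RR gives ψ = 0.197, H_out = 5.871 kJ/mol
Linear interpolation between T = 341.7 (H_out = 5.871) and T = 344.1 (H_out = 7.596) on hF = 6.058 gives T ≈ 342.0 K, at which ψ = 0.20.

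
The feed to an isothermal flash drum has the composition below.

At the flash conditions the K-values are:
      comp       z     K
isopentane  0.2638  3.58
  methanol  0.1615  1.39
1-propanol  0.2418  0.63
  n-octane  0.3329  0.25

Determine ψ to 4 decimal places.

ψ = 0.3187

Let ψ = V/F and solve Σ zᵢ(Kᵢ−1)/(1+ψ(Kᵢ−1)) = 0.
Feasibility: ΣzᵢKᵢ = 1.4044, Σzᵢ/Kᵢ = 1.9053 — both > 1, two phases present.
Iterate (Newton) starting at ψ = 0.5:
  ψ = 0.5000: g = -0.15934, g' = -0.8813 → ψ = 0.3192
  ψ = 0.3192: g = -0.00045, g' = -0.9137 → ψ = 0.3187
Converged at ψ = 0.3187.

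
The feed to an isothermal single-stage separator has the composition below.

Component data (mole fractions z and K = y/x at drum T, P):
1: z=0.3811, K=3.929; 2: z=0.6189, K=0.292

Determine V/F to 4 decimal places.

V/F = 0.3270

Rachford–Rice: g(V/F) = Σ zᵢ(Kᵢ−1)/(1+V/F(Kᵢ−1)) = 0.
Feasibility: ΣzᵢKᵢ = 1.6781, Σzᵢ/Kᵢ = 2.2165 — both > 1, two phases present.
Binary case is linear: z₁(K₁−1)(1+V/F(K₂−1)) + z₂(K₂−1)(1+V/F(K₁−1)) = 0
⇒ V/F = [z₁(K₁−1)+z₂(K₂−1)] / [−(K₁−1)(K₂−1)] = 0.67806/2.07373 = 0.3270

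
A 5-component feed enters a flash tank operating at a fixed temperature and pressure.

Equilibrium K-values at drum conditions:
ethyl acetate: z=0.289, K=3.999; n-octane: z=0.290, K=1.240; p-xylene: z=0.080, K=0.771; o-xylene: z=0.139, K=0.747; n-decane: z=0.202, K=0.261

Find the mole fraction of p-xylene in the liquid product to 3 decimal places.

Material balance + equilibrium reduce to Σ zᵢ(Kᵢ−1)/(1+ψ(Kᵢ−1)) = 0.
Feasibility: ΣzᵢKᵢ = 1.734, Σzᵢ/Kᵢ = 1.370 — both > 1, two phases present.
Newton iteration, ψ⁰ = 0.5:
  ψ = 0.500: g = 0.1112, g' = -0.724 → ψ = 0.654
Converged at ψ = 0.654.
Compositions from xᵢ = zᵢ/(1+ψ(Kᵢ−1)), yᵢ = Kᵢxᵢ:
  ethyl acetate: x = 0.098, y = 0.390
  n-octane: x = 0.251, y = 0.311
  p-xylene: x = 0.094, y = 0.073
  o-xylene: x = 0.167, y = 0.124
  n-decane: x = 0.391, y = 0.102

x_p-xylene = 0.094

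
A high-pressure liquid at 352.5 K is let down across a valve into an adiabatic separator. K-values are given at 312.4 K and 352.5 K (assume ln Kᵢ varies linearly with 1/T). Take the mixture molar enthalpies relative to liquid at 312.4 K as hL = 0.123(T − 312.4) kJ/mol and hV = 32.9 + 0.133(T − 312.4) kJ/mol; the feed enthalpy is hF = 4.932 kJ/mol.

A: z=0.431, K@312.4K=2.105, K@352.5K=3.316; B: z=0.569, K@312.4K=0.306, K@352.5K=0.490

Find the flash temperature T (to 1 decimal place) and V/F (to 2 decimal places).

Adiabatic flash: solve Rachford–Rice at each trial T, then check hF = ψ·hV(T) + (1−ψ)·hL(T).
  T = 312.4 K: K = (2.105, 0.306), RR gives ψ = 0.106, H_out = 3.491 kJ/mol
  T = 352.5 K: K = (3.316, 0.490), RR gives ψ = 0.599, H_out = 24.893 kJ/mol
  T = 332.4 K: K = (2.677, 0.393), RR gives ψ = 0.370, H_out = 14.713 kJ/mol
  T = 322.4 K: K = (2.383, 0.348), RR gives ψ = 0.249, H_out = 9.461 kJ/mol
  T = 317.4 K: K = (2.242, 0.327), RR gives ψ = 0.182, H_out = 6.606 kJ/mol
  T = 314.9 K: K = (2.173, 0.316), RR gives ψ = 0.145, H_out = 5.087 kJ/mol
  T = 313.6 K: K = (2.137, 0.311), RR gives ψ = 0.125, H_out = 4.268 kJ/mol
Linear interpolation between T = 313.6 (H_out = 4.268) and T = 314.9 (H_out = 5.087) on hF = 4.932 gives T ≈ 314.7 K, at which ψ = 0.14.

T = 314.7 K, V/F = 0.14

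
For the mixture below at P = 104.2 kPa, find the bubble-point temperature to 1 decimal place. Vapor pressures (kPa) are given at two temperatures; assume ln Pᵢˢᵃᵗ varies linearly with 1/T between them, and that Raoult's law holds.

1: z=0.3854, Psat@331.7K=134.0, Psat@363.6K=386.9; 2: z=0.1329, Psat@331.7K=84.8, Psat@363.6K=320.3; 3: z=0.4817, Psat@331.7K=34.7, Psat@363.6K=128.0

Bubble-point temperature: ΣzᵢPᵢˢᵃᵗ(T) = P. Interpolate ln Pᵢˢᵃᵗ = aᵢ + bᵢ/T.
  T = 331.7 K: ΣzᵢPᵢˢᵃᵗ = 79.63 kPa
  T = 363.6 K: ΣzᵢPᵢˢᵃᵗ = 253.34 kPa
  T = 347.6 K: ΣzᵢPᵢˢᵃᵗ = 145.31 kPa
  T = 339.6 K: ΣzᵢPᵢˢᵃᵗ = 108.07 kPa
  T = 335.6 K: ΣzᵢPᵢˢᵃᵗ = 92.74 kPa
  T = 337.6 K: ΣzᵢPᵢˢᵃᵗ = 100.15 kPa
Interpolating between 337.6 K and 339.6 K gives T ≈ 338.6 K.

T = 338.6 K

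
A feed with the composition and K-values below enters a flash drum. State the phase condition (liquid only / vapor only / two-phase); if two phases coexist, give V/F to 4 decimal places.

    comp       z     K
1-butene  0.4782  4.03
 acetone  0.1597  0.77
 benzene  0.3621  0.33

two-phase, V/F = 0.6647

ΣzᵢKᵢ = 2.1696; Σzᵢ/Kᵢ = 1.4233.
Both exceed 1, so a two-phase solution exists.
Newton–Raphson from ψ = 0.5:
  ψ = 0.5000: g = 0.16980, g' = -1.0724 → ψ = 0.6583
  ψ = 0.6583: g = 0.00649, g' = -1.0216 → ψ = 0.6647
Converged at ψ = 0.6647.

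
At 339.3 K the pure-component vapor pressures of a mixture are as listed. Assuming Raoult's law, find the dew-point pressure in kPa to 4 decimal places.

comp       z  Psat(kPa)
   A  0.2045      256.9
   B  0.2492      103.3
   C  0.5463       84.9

Pdew = 103.7016 kPa

At the dew point ψ → 1, so Σzᵢ/Kᵢ = 1 with Kᵢ = Pᵢˢᵃᵗ/P ⇒ 1/P = Σzᵢ/Pᵢˢᵃᵗ.
1/P = 0.2045/256.9 + 0.2492/103.3 + 0.5463/84.9 = 0.0096430 ⇒ P = 103.7016 kPa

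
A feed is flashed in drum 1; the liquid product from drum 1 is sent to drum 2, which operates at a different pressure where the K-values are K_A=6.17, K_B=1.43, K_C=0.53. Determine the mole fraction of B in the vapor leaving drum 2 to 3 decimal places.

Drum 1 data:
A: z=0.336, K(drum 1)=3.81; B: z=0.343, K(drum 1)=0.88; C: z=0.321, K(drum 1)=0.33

y_B (drum 2) = 0.426

Drum 1:
Newton–Raphson from ψ₁ = 0.5:
  ψ₁ = 0.500: g = 0.0254, g' = -0.790 → ψ₁ = 0.532
Converged at ψ₁ = 0.532.
Drum-1 compositions:
  A: x = 0.135, y = 0.513
  B: x = 0.366, y = 0.322
  C: x = 0.499, y = 0.165
Drum-2 feed = drum-1 liquid: z₂ = (0.1346, 0.3664, 0.4990).
Drum 2:
Let ψ₂ = V/F and solve Σ zᵢ(Kᵢ−1)/(1+ψ₂(Kᵢ−1)) = 0.
Feasibility: ΣzᵢKᵢ = 1.619, Σzᵢ/Kᵢ = 1.220 — both > 1, two phases present.
Newton–Raphson from ψ₂ = 0.66:
  ψ₂ = 0.660: g = -0.0595, g' = -0.458 → ψ₂ = 0.530
  ψ₂ = 0.530: g = 0.0021, g' = -0.498 → ψ₂ = 0.534
Converged at ψ₂ = 0.534.
  A: x = 0.036, y = 0.221
  B: x = 0.298, y = 0.426
  C: x = 0.666, y = 0.353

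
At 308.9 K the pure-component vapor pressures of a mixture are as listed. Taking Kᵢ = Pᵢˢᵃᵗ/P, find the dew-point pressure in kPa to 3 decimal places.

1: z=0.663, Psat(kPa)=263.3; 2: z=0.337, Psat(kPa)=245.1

Pdew = 256.872 kPa

At the dew point ψ → 1, so Σzᵢ/Kᵢ = 1 with Kᵢ = Pᵢˢᵃᵗ/P ⇒ 1/P = Σzᵢ/Pᵢˢᵃᵗ.
1/P = 0.663/263.3 + 0.337/245.1 = 0.003893 ⇒ P = 256.872 kPa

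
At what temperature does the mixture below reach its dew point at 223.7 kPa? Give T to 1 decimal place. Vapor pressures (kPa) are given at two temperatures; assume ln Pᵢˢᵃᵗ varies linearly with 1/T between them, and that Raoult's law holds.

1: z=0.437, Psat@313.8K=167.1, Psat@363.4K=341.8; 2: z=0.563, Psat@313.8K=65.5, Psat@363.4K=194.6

Dew-point temperature: Σzᵢ·P/Pᵢˢᵃᵗ(T) = 1. Interpolate ln Pᵢˢᵃᵗ = aᵢ + bᵢ/T.
  T = 313.8 K: ΣzᵢP/Pᵢˢᵃᵗ = 2.5078
  T = 363.4 K: ΣzᵢP/Pᵢˢᵃᵗ = 0.9332
  T = 338.6 K: ΣzᵢP/Pᵢˢᵃᵗ = 1.4704
  T = 351.0 K: ΣzᵢP/Pᵢˢᵃᵗ = 1.1611
  T = 357.2 K: ΣzᵢP/Pᵢˢᵃᵗ = 1.0388
  T = 360.3 K: ΣzᵢP/Pᵢˢᵃᵗ = 0.9841
  T = 358.8 K: ΣzᵢP/Pᵢˢᵃᵗ = 1.0100
Interpolating between 358.8 K and 360.3 K gives T ≈ 359.4 K.

T = 359.4 K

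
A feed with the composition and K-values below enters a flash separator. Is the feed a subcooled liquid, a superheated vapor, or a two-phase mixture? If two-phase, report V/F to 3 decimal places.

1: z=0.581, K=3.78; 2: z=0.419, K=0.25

two-phase, V/F = 0.624

ΣzᵢKᵢ = 2.301; Σzᵢ/Kᵢ = 1.830.
Both exceed 1, so a two-phase solution exists.
Rachford–Rice: g(ψ) = Σ zᵢ(Kᵢ−1)/(1+ψ(Kᵢ−1)) = 0.
Newton–Raphson from ψ = 0.5:
  ψ = 0.500: g = 0.1730, g' = -1.389 → ψ = 0.625
  ψ = 0.625: g = -0.0008, g' = -1.434 → ψ = 0.624
Converged at ψ = 0.624.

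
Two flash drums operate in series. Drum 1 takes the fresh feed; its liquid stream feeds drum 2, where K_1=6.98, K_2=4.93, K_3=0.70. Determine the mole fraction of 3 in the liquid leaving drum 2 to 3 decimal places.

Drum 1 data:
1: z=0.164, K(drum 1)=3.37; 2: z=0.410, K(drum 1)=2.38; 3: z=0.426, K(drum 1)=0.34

x_3 (drum 2) = 0.935

Drum 1:
Material balance + equilibrium reduce to Σ zᵢ(Kᵢ−1)/(1+ψ₁(Kᵢ−1)) = 0.
Check two-phase: ΣzᵢKᵢ = 1.673 > 1 and Σzᵢ/Kᵢ = 1.474 > 1, so g(0) = 0.673 > 0 and g(1) = -0.474 < 0.
Newton iteration, ψ₁⁰ = 0.5:
  ψ₁ = 0.500: g = 0.0930, g' = -0.880 → ψ₁ = 0.606
  ψ₁ = 0.606: g = -0.0007, g' = -0.902 → ψ₁ = 0.605
Converged at ψ₁ = 0.605.
Drum-1 compositions:
  1: x = 0.067, y = 0.227
  2: x = 0.223, y = 0.532
  3: x = 0.709, y = 0.241
Drum-2 feed = drum-1 liquid: z₂ = (0.0674, 0.2234, 0.7092).
Drum 2:
Rachford–Rice: g(ψ₂) = Σ zᵢ(Kᵢ−1)/(1+ψ₂(Kᵢ−1)) = 0.
Feasibility: ΣzᵢKᵢ = 2.068, Σzᵢ/Kᵢ = 1.068 — both > 1, two phases present.
Newton iteration, ψ₂⁰ = 0.5:
  ψ₂ = 0.500: g = 0.1469, g' = -0.632 → ψ₂ = 0.732
  ψ₂ = 0.732: g = 0.0287, g' = -0.418 → ψ₂ = 0.801
  ψ₂ = 0.801: g = 0.0012, g' = -0.383 → ψ₂ = 0.804
Converged at ψ₂ = 0.804.
  1: x = 0.012, y = 0.081
  2: x = 0.054, y = 0.265
  3: x = 0.935, y = 0.654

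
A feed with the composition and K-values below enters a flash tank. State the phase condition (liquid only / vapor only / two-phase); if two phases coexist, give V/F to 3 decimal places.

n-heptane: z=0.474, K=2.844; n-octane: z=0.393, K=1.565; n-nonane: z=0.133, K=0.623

vapor only

ΣzᵢKᵢ = 2.046; Σzᵢ/Kᵢ = 0.631.
Since Σzᵢ/Kᵢ < 1 the mixture is above its dew point — single vapor phase.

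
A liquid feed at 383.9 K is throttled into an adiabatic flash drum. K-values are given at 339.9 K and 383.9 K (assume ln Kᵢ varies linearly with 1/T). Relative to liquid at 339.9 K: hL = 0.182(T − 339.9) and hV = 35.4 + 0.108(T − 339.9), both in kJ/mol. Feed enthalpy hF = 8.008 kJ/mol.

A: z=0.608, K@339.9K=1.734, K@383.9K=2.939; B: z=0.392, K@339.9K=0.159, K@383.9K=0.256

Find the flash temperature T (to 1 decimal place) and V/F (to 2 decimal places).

Adiabatic flash: solve Rachford–Rice at each trial T, then check hF = ψ·hV(T) + (1−ψ)·hL(T).
  T = 339.9 K: K = (1.734, 0.159), RR gives ψ = 0.189, H_out = 6.687 kJ/mol
  T = 383.9 K: K = (2.939, 0.256), RR gives ψ = 0.615, H_out = 27.778 kJ/mol
  T = 361.9 K: K = (2.294, 0.205), RR gives ψ = 0.462, H_out = 19.591 kJ/mol
  T = 350.9 K: K = (2.003, 0.181), RR gives ψ = 0.352, H_out = 14.167 kJ/mol
  T = 345.4 K: K = (1.866, 0.170), RR gives ψ = 0.280, H_out = 10.789 kJ/mol
  T = 342.6 K: K = (1.798, 0.164), RR gives ψ = 0.236, H_out = 8.811 kJ/mol
  T = 341.2 K: K = (1.765, 0.162), RR gives ψ = 0.213, H_out = 7.739 kJ/mol
  T = 341.9 K: K = (1.781, 0.163), RR gives ψ = 0.225, H_out = 8.282 kJ/mol
Linear interpolation between T = 341.2 (H_out = 7.739) and T = 341.9 (H_out = 8.282) on hF = 8.008 gives T ≈ 341.5 K, at which ψ = 0.22.

T = 341.5 K, V/F = 0.22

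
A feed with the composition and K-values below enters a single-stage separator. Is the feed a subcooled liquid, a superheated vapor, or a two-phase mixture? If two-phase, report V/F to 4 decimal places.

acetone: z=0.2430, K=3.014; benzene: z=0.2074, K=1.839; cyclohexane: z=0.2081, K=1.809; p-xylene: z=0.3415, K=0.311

two-phase, V/F = 0.6604

ΣzᵢKᵢ = 1.5965; Σzᵢ/Kᵢ = 1.4065.
Both exceed 1, so a two-phase solution exists.
Iterate (Newton) starting at ψ = 0.64:
  ψ = 0.6400: g = 0.01706, g' = -0.8278 → ψ = 0.6606
  ψ = 0.6606: g = -0.00018, g' = -0.8459 → ψ = 0.6604
Converged at ψ = 0.6604.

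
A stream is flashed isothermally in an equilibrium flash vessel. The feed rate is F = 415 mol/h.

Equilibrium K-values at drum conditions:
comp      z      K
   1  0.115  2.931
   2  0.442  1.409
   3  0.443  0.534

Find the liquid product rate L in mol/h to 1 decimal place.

L = 215.2 mol/h

Newton iteration, β⁰ = 0.67:
  β = 0.670: g = -0.0614, g' = -0.330 → β = 0.484
  β = 0.484: g = -0.0009, g' = -0.326 → β = 0.481
Converged at β = 0.481.
Then V = β·F = 0.4813·415 = 199.8 mol/h and L = F − V = 215.2 mol/h.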